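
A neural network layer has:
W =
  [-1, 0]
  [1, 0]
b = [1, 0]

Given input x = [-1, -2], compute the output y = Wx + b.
y = [2, -1]

Wx = [-1×-1 + 0×-2, 1×-1 + 0×-2]
   = [1, -1]
y = Wx + b = [1 + 1, -1 + 0] = [2, -1]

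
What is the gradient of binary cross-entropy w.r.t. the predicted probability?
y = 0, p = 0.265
∂L/∂p = 1.361

∂L/∂p = -y/p + (1-y)/(1-p) = 0 + 1/0.735 = 1.361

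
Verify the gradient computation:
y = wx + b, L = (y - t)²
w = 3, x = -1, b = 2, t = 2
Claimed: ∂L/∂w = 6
Correct

y = (3)(-1) + 2 = -1
∂L/∂y = 2(y - t) = 2(-1 - 2) = -6
∂y/∂w = x = -1
∂L/∂w = -6 × -1 = 6

Claimed value: 6
Correct: The correct gradient is 6.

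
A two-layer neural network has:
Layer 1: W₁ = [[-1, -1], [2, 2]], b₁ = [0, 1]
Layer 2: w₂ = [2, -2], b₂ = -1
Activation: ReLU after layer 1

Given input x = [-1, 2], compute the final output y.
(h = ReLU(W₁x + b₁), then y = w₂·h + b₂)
y = -7

Layer 1 pre-activation: z₁ = [-1, 3]
After ReLU: h = [0, 3]
Layer 2 output: y = 2×0 + -2×3 + -1 = -7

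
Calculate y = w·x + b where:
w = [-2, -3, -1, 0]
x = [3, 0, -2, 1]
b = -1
y = -5

y = (-2)(3) + (-3)(0) + (-1)(-2) + (0)(1) + -1 = -5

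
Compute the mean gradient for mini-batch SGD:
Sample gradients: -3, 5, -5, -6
Average gradient = -2.25

Average = (1/4)(-3 + 5 + -5 + -6) = -9/4 = -2.25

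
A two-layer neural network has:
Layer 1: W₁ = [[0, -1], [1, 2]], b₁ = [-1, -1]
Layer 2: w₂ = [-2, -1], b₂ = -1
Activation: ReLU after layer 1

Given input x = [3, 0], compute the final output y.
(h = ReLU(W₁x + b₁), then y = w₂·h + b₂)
y = -3

Layer 1 pre-activation: z₁ = [-1, 2]
After ReLU: h = [0, 2]
Layer 2 output: y = -2×0 + -1×2 + -1 = -3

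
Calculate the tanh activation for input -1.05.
-0.7818

tanh(-1.05) = (e^(-1.05) - e^(1.05))/(e^(-1.05) + e^(1.05)) = -0.7818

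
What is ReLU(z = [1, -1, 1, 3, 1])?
h = [1, 0, 1, 3, 1]

ReLU applied element-wise: max(0,1)=1, max(0,-1)=0, max(0,1)=1, max(0,3)=3, max(0,1)=1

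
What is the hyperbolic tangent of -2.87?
-0.9936

tanh(-2.87) = (e^(-2.87) - e^(2.87))/(e^(-2.87) + e^(2.87)) = -0.9936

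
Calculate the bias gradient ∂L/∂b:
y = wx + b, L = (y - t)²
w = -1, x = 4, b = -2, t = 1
∂L/∂b = -14

y = wx + b = (-1)(4) + -2 = -6
∂L/∂y = 2(y - t) = 2(-6 - 1) = -14
∂y/∂b = 1
∂L/∂b = ∂L/∂y · ∂y/∂b = -14 × 1 = -14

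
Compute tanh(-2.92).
-0.9942

tanh(-2.92) = (e^(-2.92) - e^(2.92))/(e^(-2.92) + e^(2.92)) = -0.9942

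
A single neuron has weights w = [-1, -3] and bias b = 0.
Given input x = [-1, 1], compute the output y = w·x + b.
y = -2

y = (-1)(-1) + (-3)(1) + 0 = -2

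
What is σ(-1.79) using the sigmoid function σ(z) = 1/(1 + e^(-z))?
0.1431

sigmoid(-1.79) = 1/(1 + e^(1.79)) = 1/(1 + 5.989) = 0.1431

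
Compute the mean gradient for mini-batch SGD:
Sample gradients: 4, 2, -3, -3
Average gradient = 0

Average = (1/4)(4 + 2 + -3 + -3) = 0/4 = 0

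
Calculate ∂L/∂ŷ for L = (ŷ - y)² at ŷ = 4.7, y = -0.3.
∂L/∂ŷ = 10.0

∂L/∂ŷ = 2(ŷ - y) = 2(4.7 - -0.3) = 2(5.0) = 10.0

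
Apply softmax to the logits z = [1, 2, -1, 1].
p = [0.206, 0.5601, 0.0279, 0.206]

exp(z) = [2.718, 7.389, 0.3679, 2.718]
Sum = 13.19
p = [0.206, 0.5601, 0.0279, 0.206]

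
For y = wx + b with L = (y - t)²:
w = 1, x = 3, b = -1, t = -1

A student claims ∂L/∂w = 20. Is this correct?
Incorrect

y = (1)(3) + -1 = 2
∂L/∂y = 2(y - t) = 2(2 - -1) = 6
∂y/∂w = x = 3
∂L/∂w = 6 × 3 = 18

Claimed value: 20
Incorrect: The correct gradient is 18.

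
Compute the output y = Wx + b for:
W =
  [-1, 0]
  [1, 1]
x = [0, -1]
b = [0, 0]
y = [0, -1]

Wx = [-1×0 + 0×-1, 1×0 + 1×-1]
   = [0, -1]
y = Wx + b = [0 + 0, -1 + 0] = [0, -1]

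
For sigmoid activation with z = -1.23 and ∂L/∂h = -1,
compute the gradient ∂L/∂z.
∂L/∂z = -0.175

σ(-1.23) = 0.2262
σ'(-1.23) = σ(-1.23)(1 - σ(-1.23)) = 0.2262 × 0.7738 = 0.175
∂L/∂z = ∂L/∂h · σ'(z) = -1 × 0.175 = -0.175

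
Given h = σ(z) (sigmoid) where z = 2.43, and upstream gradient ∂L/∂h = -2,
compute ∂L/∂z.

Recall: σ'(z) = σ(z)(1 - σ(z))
∂L/∂z = -0.1487

σ(2.43) = 0.9191
σ'(2.43) = σ(2.43)(1 - σ(2.43)) = 0.9191 × 0.08091 = 0.07437
∂L/∂z = ∂L/∂h · σ'(z) = -2 × 0.07437 = -0.1487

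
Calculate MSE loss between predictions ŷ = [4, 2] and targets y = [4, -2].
MSE = 8

MSE = (1/2)((4-4)² + (2--2)²) = (1/2)(0 + 16) = 8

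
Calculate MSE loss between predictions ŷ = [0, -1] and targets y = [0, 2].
MSE = 4.5

MSE = (1/2)((0-0)² + (-1-2)²) = (1/2)(0 + 9) = 4.5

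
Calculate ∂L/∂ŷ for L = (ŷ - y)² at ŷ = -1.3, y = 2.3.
∂L/∂ŷ = -7.2

∂L/∂ŷ = 2(ŷ - y) = 2(-1.3 - 2.3) = 2(-3.6) = -7.2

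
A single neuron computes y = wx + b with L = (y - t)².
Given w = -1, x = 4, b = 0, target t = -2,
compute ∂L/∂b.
∂L/∂b = -4

y = wx + b = (-1)(4) + 0 = -4
∂L/∂y = 2(y - t) = 2(-4 - -2) = -4
∂y/∂b = 1
∂L/∂b = ∂L/∂y · ∂y/∂b = -4 × 1 = -4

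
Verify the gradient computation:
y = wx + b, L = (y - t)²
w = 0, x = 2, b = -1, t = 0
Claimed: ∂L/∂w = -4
Correct

y = (0)(2) + -1 = -1
∂L/∂y = 2(y - t) = 2(-1 - 0) = -2
∂y/∂w = x = 2
∂L/∂w = -2 × 2 = -4

Claimed value: -4
Correct: The correct gradient is -4.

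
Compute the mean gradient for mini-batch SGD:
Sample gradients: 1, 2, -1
Average gradient = 0.6667

Average = (1/3)(1 + 2 + -1) = 2/3 = 0.6667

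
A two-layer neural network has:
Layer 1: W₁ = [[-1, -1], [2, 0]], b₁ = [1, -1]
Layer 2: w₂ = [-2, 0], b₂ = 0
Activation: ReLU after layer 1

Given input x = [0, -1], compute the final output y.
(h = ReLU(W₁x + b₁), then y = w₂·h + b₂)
y = -4

Layer 1 pre-activation: z₁ = [2, -1]
After ReLU: h = [2, 0]
Layer 2 output: y = -2×2 + 0×0 + 0 = -4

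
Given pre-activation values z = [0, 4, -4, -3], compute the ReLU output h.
h = [0, 4, 0, 0]

ReLU applied element-wise: max(0,0)=0, max(0,4)=4, max(0,-4)=0, max(0,-3)=0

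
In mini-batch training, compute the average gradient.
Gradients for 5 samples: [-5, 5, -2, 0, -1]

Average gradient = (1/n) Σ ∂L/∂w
Average gradient = -0.6

Average = (1/5)(-5 + 5 + -2 + 0 + -1) = -3/5 = -0.6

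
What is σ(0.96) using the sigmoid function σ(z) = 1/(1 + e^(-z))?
0.7231

sigmoid(0.96) = 1/(1 + e^(-0.96)) = 1/(1 + 0.3829) = 0.7231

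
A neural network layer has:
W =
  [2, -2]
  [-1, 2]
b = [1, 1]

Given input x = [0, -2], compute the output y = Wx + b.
y = [5, -3]

Wx = [2×0 + -2×-2, -1×0 + 2×-2]
   = [4, -4]
y = Wx + b = [4 + 1, -4 + 1] = [5, -3]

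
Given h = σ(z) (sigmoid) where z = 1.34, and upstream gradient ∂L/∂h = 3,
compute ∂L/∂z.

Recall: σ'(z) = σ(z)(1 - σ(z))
∂L/∂z = 0.4933

σ(1.34) = 0.7925
σ'(1.34) = σ(1.34)(1 - σ(1.34)) = 0.7925 × 0.2075 = 0.1644
∂L/∂z = ∂L/∂h · σ'(z) = 3 × 0.1644 = 0.4933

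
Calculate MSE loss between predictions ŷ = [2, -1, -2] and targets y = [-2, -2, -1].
MSE = 6

MSE = (1/3)((2--2)² + (-1--2)² + (-2--1)²) = (1/3)(16 + 1 + 1) = 6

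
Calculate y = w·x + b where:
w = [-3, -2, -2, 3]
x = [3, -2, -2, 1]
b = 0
y = 2

y = (-3)(3) + (-2)(-2) + (-2)(-2) + (3)(1) + 0 = 2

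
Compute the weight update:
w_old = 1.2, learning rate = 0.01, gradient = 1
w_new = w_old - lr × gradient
w_new = 1.19

w_new = w - η·∂L/∂w = 1.2 - 0.01×(1) = 1.2 - (0.01) = 1.19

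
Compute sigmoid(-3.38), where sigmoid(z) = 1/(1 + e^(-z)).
0.03293

sigmoid(-3.38) = 1/(1 + e^(3.38)) = 1/(1 + 29.37) = 0.03293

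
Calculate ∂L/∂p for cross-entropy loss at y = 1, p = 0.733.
∂L/∂p = -1.364

∂L/∂p = -y/p + (1-y)/(1-p) = -1/0.733 + 0 = -1.364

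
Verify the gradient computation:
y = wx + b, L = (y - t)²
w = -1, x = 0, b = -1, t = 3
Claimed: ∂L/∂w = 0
Correct

y = (-1)(0) + -1 = -1
∂L/∂y = 2(y - t) = 2(-1 - 3) = -8
∂y/∂w = x = 0
∂L/∂w = -8 × 0 = 0

Claimed value: 0
Correct: The correct gradient is 0.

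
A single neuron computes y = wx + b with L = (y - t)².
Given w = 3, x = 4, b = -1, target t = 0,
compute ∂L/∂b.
∂L/∂b = 22

y = wx + b = (3)(4) + -1 = 11
∂L/∂y = 2(y - t) = 2(11 - 0) = 22
∂y/∂b = 1
∂L/∂b = ∂L/∂y · ∂y/∂b = 22 × 1 = 22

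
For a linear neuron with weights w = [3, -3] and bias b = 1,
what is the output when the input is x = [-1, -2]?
y = 4

y = (3)(-1) + (-3)(-2) + 1 = 4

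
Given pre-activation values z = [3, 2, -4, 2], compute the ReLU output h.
h = [3, 2, 0, 2]

ReLU applied element-wise: max(0,3)=3, max(0,2)=2, max(0,-4)=0, max(0,2)=2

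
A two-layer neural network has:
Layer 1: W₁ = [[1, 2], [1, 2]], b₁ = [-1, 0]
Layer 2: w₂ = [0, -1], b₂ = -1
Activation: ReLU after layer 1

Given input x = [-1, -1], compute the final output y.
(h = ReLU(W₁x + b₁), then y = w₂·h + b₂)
y = -1

Layer 1 pre-activation: z₁ = [-4, -3]
After ReLU: h = [0, 0]
Layer 2 output: y = 0×0 + -1×0 + -1 = -1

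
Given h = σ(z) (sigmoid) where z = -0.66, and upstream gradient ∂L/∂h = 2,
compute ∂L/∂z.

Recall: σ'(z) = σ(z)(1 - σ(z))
∂L/∂z = 0.4493

σ(-0.66) = 0.3407
σ'(-0.66) = σ(-0.66)(1 - σ(-0.66)) = 0.3407 × 0.6593 = 0.2246
∂L/∂z = ∂L/∂h · σ'(z) = 2 × 0.2246 = 0.4493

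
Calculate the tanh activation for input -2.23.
-0.9771

tanh(-2.23) = (e^(-2.23) - e^(2.23))/(e^(-2.23) + e^(2.23)) = -0.9771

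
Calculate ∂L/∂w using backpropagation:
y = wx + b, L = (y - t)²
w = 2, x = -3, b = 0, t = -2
∂L/∂w = 24

y = wx + b = (2)(-3) + 0 = -6
∂L/∂y = 2(y - t) = 2(-6 - -2) = -8
∂y/∂w = x = -3
∂L/∂w = ∂L/∂y · ∂y/∂w = -8 × -3 = 24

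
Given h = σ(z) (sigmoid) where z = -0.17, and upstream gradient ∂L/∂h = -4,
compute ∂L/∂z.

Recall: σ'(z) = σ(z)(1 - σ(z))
∂L/∂z = -0.9928

σ(-0.17) = 0.4576
σ'(-0.17) = σ(-0.17)(1 - σ(-0.17)) = 0.4576 × 0.5424 = 0.2482
∂L/∂z = ∂L/∂h · σ'(z) = -4 × 0.2482 = -0.9928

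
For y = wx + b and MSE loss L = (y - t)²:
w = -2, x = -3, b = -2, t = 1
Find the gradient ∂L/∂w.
∂L/∂w = -18

y = wx + b = (-2)(-3) + -2 = 4
∂L/∂y = 2(y - t) = 2(4 - 1) = 6
∂y/∂w = x = -3
∂L/∂w = ∂L/∂y · ∂y/∂w = 6 × -3 = -18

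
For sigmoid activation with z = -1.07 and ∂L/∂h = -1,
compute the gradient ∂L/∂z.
∂L/∂z = -0.1902

σ(-1.07) = 0.2554
σ'(-1.07) = σ(-1.07)(1 - σ(-1.07)) = 0.2554 × 0.7446 = 0.1902
∂L/∂z = ∂L/∂h · σ'(z) = -1 × 0.1902 = -0.1902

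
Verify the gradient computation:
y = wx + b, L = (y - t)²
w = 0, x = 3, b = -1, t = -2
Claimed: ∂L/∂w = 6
Correct

y = (0)(3) + -1 = -1
∂L/∂y = 2(y - t) = 2(-1 - -2) = 2
∂y/∂w = x = 3
∂L/∂w = 2 × 3 = 6

Claimed value: 6
Correct: The correct gradient is 6.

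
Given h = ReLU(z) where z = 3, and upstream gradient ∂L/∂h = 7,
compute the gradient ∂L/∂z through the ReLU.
∂L/∂z = 7

h = ReLU(3) = 3
Since z > 0: ∂h/∂z = 1
∂L/∂z = ∂L/∂h · ∂h/∂z = 7 × 1 = 7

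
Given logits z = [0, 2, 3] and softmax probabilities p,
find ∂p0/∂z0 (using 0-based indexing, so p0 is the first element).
∂p0/∂z0 = 0.03389

p = softmax(z) = [0.03512, 0.2595, 0.7054]
p0 = 0.03512

∂p0/∂z0 = p0(1 - p0) = 0.03512 × (1 - 0.03512) = 0.03389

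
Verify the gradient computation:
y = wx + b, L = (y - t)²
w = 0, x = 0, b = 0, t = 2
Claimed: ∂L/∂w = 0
Correct

y = (0)(0) + 0 = 0
∂L/∂y = 2(y - t) = 2(0 - 2) = -4
∂y/∂w = x = 0
∂L/∂w = -4 × 0 = 0

Claimed value: 0
Correct: The correct gradient is 0.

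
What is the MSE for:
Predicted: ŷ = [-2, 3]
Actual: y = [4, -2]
MSE = 30.5

MSE = (1/2)((-2-4)² + (3--2)²) = (1/2)(36 + 25) = 30.5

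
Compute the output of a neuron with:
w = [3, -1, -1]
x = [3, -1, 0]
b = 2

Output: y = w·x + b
y = 12

y = (3)(3) + (-1)(-1) + (-1)(0) + 2 = 12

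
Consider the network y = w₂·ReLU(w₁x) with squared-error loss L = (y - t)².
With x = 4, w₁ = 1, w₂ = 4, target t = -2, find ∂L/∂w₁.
∂L/∂w₁ = 576

Forward pass:
z = w₁x = 1×4 = 4
h = ReLU(4) = 4
y = w₂h = 4×4 = 16

Backward pass:
∂L/∂y = 2(y - t) = 2(16 - -2) = 36
∂y/∂h = w₂ = 4
∂h/∂z = 1 (ReLU derivative)
∂z/∂w₁ = x = 4

∂L/∂w₁ = 36 × 4 × 1 × 4 = 576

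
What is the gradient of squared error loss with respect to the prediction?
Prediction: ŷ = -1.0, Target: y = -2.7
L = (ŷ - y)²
∂L/∂ŷ = 3.4

∂L/∂ŷ = 2(ŷ - y) = 2(-1.0 - -2.7) = 2(1.7) = 3.4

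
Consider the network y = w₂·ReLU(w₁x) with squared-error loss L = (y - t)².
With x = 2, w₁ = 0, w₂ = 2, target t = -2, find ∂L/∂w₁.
∂L/∂w₁ = 0

Forward pass:
z = w₁x = 0×2 = 0
h = ReLU(0) = 0
y = w₂h = 2×0 = 0

Backward pass:
∂L/∂y = 2(y - t) = 2(0 - -2) = 4
∂y/∂h = w₂ = 2
∂h/∂z = 0 (ReLU derivative)
∂z/∂w₁ = x = 2

∂L/∂w₁ = 4 × 2 × 0 × 2 = 0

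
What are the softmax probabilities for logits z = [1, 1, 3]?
p = [0.1065, 0.1065, 0.787]

exp(z) = [2.718, 2.718, 20.09]
Sum = 25.52
p = [0.1065, 0.1065, 0.787]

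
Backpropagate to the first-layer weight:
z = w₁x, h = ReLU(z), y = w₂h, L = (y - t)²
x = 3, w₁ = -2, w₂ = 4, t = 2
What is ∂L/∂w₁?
∂L/∂w₁ = 0

Forward pass:
z = w₁x = -2×3 = -6
h = ReLU(-6) = 0
y = w₂h = 4×0 = 0

Backward pass:
∂L/∂y = 2(y - t) = 2(0 - 2) = -4
∂y/∂h = w₂ = 4
∂h/∂z = 0 (ReLU derivative)
∂z/∂w₁ = x = 3

∂L/∂w₁ = -4 × 4 × 0 × 3 = 0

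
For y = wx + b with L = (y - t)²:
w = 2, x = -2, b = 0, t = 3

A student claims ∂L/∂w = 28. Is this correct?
Correct

y = (2)(-2) + 0 = -4
∂L/∂y = 2(y - t) = 2(-4 - 3) = -14
∂y/∂w = x = -2
∂L/∂w = -14 × -2 = 28

Claimed value: 28
Correct: The correct gradient is 28.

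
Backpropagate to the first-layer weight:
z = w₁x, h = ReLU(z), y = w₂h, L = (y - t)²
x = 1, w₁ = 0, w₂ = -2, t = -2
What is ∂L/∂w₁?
∂L/∂w₁ = 0

Forward pass:
z = w₁x = 0×1 = 0
h = ReLU(0) = 0
y = w₂h = -2×0 = 0

Backward pass:
∂L/∂y = 2(y - t) = 2(0 - -2) = 4
∂y/∂h = w₂ = -2
∂h/∂z = 0 (ReLU derivative)
∂z/∂w₁ = x = 1

∂L/∂w₁ = 4 × -2 × 0 × 1 = 0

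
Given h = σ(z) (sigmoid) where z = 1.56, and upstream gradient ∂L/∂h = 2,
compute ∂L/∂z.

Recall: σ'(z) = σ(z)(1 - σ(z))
∂L/∂z = 0.287

σ(1.56) = 0.8264
σ'(1.56) = σ(1.56)(1 - σ(1.56)) = 0.8264 × 0.1736 = 0.1435
∂L/∂z = ∂L/∂h · σ'(z) = 2 × 0.1435 = 0.287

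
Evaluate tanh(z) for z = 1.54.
0.9121

tanh(1.54) = (e^(1.54) - e^(-1.54))/(e^(1.54) + e^(-1.54)) = 0.9121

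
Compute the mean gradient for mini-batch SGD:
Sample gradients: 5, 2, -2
Average gradient = 1.667

Average = (1/3)(5 + 2 + -2) = 5/3 = 1.667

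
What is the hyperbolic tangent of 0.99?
0.7574

tanh(0.99) = (e^(0.99) - e^(-0.99))/(e^(0.99) + e^(-0.99)) = 0.7574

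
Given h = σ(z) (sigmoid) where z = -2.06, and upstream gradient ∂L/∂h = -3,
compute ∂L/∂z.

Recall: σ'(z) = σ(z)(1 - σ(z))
∂L/∂z = -0.3008

σ(-2.06) = 0.113
σ'(-2.06) = σ(-2.06)(1 - σ(-2.06)) = 0.113 × 0.887 = 0.1003
∂L/∂z = ∂L/∂h · σ'(z) = -3 × 0.1003 = -0.3008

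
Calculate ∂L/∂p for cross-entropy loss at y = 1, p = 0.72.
∂L/∂p = -1.389

∂L/∂p = -y/p + (1-y)/(1-p) = -1/0.72 + 0 = -1.389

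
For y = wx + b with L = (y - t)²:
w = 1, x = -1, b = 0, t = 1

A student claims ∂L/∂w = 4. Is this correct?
Correct

y = (1)(-1) + 0 = -1
∂L/∂y = 2(y - t) = 2(-1 - 1) = -4
∂y/∂w = x = -1
∂L/∂w = -4 × -1 = 4

Claimed value: 4
Correct: The correct gradient is 4.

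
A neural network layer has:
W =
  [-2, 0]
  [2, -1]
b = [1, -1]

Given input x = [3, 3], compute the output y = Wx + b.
y = [-5, 2]

Wx = [-2×3 + 0×3, 2×3 + -1×3]
   = [-6, 3]
y = Wx + b = [-6 + 1, 3 + -1] = [-5, 2]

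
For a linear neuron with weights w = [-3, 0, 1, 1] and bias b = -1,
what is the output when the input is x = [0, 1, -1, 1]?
y = -1

y = (-3)(0) + (0)(1) + (1)(-1) + (1)(1) + -1 = -1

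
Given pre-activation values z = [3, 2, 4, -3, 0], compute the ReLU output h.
h = [3, 2, 4, 0, 0]

ReLU applied element-wise: max(0,3)=3, max(0,2)=2, max(0,4)=4, max(0,-3)=0, max(0,0)=0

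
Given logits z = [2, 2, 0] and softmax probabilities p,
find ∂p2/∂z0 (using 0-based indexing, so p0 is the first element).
∂p2/∂z0 = -0.02968

p = softmax(z) = [0.4683, 0.4683, 0.06338]
p2 = 0.06338, p0 = 0.4683

∂p2/∂z0 = -p2 × p0 = -0.06338 × 0.4683 = -0.02968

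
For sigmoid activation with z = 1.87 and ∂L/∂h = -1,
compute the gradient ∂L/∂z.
∂L/∂z = -0.1157

σ(1.87) = 0.8665
σ'(1.87) = σ(1.87)(1 - σ(1.87)) = 0.8665 × 0.1335 = 0.1157
∂L/∂z = ∂L/∂h · σ'(z) = -1 × 0.1157 = -0.1157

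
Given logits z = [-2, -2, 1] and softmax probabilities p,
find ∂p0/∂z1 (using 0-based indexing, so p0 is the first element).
∂p0/∂z1 = -0.00205

p = softmax(z) = [0.04528, 0.04528, 0.9094]
p0 = 0.04528, p1 = 0.04528

∂p0/∂z1 = -p0 × p1 = -0.04528 × 0.04528 = -0.00205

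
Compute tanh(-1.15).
-0.8178

tanh(-1.15) = (e^(-1.15) - e^(1.15))/(e^(-1.15) + e^(1.15)) = -0.8178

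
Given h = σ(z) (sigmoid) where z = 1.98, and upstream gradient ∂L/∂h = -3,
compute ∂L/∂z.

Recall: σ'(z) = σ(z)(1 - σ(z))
∂L/∂z = -0.3198

σ(1.98) = 0.8787
σ'(1.98) = σ(1.98)(1 - σ(1.98)) = 0.8787 × 0.1213 = 0.1066
∂L/∂z = ∂L/∂h · σ'(z) = -3 × 0.1066 = -0.3198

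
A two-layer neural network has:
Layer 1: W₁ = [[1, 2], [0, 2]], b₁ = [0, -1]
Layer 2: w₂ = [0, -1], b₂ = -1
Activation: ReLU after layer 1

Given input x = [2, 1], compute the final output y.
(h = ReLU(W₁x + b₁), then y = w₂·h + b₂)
y = -2

Layer 1 pre-activation: z₁ = [4, 1]
After ReLU: h = [4, 1]
Layer 2 output: y = 0×4 + -1×1 + -1 = -2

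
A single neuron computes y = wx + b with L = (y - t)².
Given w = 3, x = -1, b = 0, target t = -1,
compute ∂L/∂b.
∂L/∂b = -4

y = wx + b = (3)(-1) + 0 = -3
∂L/∂y = 2(y - t) = 2(-3 - -1) = -4
∂y/∂b = 1
∂L/∂b = ∂L/∂y · ∂y/∂b = -4 × 1 = -4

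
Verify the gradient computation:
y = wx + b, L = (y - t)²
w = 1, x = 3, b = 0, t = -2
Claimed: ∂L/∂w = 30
Correct

y = (1)(3) + 0 = 3
∂L/∂y = 2(y - t) = 2(3 - -2) = 10
∂y/∂w = x = 3
∂L/∂w = 10 × 3 = 30

Claimed value: 30
Correct: The correct gradient is 30.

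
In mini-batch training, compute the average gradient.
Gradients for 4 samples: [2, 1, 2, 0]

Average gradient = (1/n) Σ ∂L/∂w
Average gradient = 1.25

Average = (1/4)(2 + 1 + 2 + 0) = 5/4 = 1.25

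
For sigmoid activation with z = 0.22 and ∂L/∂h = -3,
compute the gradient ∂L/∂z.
∂L/∂z = -0.741

σ(0.22) = 0.5548
σ'(0.22) = σ(0.22)(1 - σ(0.22)) = 0.5548 × 0.4452 = 0.247
∂L/∂z = ∂L/∂h · σ'(z) = -3 × 0.247 = -0.741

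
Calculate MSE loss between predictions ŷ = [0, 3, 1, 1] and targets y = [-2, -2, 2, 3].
MSE = 8.5

MSE = (1/4)((0--2)² + (3--2)² + (1-2)² + (1-3)²) = (1/4)(4 + 25 + 1 + 4) = 8.5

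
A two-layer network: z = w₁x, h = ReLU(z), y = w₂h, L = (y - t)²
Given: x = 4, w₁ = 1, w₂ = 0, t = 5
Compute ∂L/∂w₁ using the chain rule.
∂L/∂w₁ = 0

Forward pass:
z = w₁x = 1×4 = 4
h = ReLU(4) = 4
y = w₂h = 0×4 = 0

Backward pass:
∂L/∂y = 2(y - t) = 2(0 - 5) = -10
∂y/∂h = w₂ = 0
∂h/∂z = 1 (ReLU derivative)
∂z/∂w₁ = x = 4

∂L/∂w₁ = -10 × 0 × 1 × 4 = 0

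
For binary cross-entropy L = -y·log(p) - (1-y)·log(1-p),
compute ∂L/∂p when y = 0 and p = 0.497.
∂L/∂p = 1.988

∂L/∂p = -y/p + (1-y)/(1-p) = 0 + 1/0.503 = 1.988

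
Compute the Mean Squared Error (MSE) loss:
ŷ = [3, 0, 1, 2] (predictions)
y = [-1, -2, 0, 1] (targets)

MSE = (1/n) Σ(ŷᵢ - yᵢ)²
MSE = 5.5

MSE = (1/4)((3--1)² + (0--2)² + (1-0)² + (2-1)²) = (1/4)(16 + 4 + 1 + 1) = 5.5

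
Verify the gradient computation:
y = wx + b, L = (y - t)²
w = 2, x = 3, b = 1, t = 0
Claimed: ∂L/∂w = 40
Incorrect

y = (2)(3) + 1 = 7
∂L/∂y = 2(y - t) = 2(7 - 0) = 14
∂y/∂w = x = 3
∂L/∂w = 14 × 3 = 42

Claimed value: 40
Incorrect: The correct gradient is 42.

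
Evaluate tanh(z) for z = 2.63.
0.9897

tanh(2.63) = (e^(2.63) - e^(-2.63))/(e^(2.63) + e^(-2.63)) = 0.9897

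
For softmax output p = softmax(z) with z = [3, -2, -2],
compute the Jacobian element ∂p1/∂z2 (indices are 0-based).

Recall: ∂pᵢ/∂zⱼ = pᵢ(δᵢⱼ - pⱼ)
∂p1/∂z2 = -4.42e-05

p = softmax(z) = [0.9867, 0.006648, 0.006648]
p1 = 0.006648, p2 = 0.006648

∂p1/∂z2 = -p1 × p2 = -0.006648 × 0.006648 = -4.42e-05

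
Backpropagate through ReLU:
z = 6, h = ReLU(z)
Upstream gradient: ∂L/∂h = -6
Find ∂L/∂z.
∂L/∂z = -6

h = ReLU(6) = 6
Since z > 0: ∂h/∂z = 1
∂L/∂z = ∂L/∂h · ∂h/∂z = -6 × 1 = -6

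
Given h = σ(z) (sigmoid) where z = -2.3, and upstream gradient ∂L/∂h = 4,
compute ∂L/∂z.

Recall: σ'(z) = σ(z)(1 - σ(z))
∂L/∂z = 0.3313

σ(-2.3) = 0.09112
σ'(-2.3) = σ(-2.3)(1 - σ(-2.3)) = 0.09112 × 0.9089 = 0.08282
∂L/∂z = ∂L/∂h · σ'(z) = 4 × 0.08282 = 0.3313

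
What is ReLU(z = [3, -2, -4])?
h = [3, 0, 0]

ReLU applied element-wise: max(0,3)=3, max(0,-2)=0, max(0,-4)=0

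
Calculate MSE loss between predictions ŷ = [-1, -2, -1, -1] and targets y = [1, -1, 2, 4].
MSE = 9.75

MSE = (1/4)((-1-1)² + (-2--1)² + (-1-2)² + (-1-4)²) = (1/4)(4 + 1 + 9 + 25) = 9.75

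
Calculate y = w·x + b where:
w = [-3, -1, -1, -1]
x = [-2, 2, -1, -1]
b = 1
y = 7

y = (-3)(-2) + (-1)(2) + (-1)(-1) + (-1)(-1) + 1 = 7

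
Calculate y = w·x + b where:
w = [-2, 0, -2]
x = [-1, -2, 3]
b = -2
y = -6

y = (-2)(-1) + (0)(-2) + (-2)(3) + -2 = -6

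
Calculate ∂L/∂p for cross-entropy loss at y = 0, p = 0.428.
∂L/∂p = 1.748

∂L/∂p = -y/p + (1-y)/(1-p) = 0 + 1/0.572 = 1.748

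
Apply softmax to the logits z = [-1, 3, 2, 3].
p = [0.0077, 0.4191, 0.1542, 0.4191]

exp(z) = [0.3679, 20.09, 7.389, 20.09]
Sum = 47.93
p = [0.0077, 0.4191, 0.1542, 0.4191]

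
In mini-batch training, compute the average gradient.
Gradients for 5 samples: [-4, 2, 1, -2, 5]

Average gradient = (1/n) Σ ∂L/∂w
Average gradient = 0.4

Average = (1/5)(-4 + 2 + 1 + -2 + 5) = 2/5 = 0.4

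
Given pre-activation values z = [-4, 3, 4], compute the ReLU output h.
h = [0, 3, 4]

ReLU applied element-wise: max(0,-4)=0, max(0,3)=3, max(0,4)=4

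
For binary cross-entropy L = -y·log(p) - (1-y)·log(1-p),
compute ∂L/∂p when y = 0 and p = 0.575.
∂L/∂p = 2.353

∂L/∂p = -y/p + (1-y)/(1-p) = 0 + 1/0.425 = 2.353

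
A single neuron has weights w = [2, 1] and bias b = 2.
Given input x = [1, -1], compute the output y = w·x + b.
y = 3

y = (2)(1) + (1)(-1) + 2 = 3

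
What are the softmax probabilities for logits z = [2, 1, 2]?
p = [0.4223, 0.1554, 0.4223]

exp(z) = [7.389, 2.718, 7.389]
Sum = 17.5
p = [0.4223, 0.1554, 0.4223]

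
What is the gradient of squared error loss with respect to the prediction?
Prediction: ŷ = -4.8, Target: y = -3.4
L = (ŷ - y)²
∂L/∂ŷ = -2.8

∂L/∂ŷ = 2(ŷ - y) = 2(-4.8 - -3.4) = 2(-1.4) = -2.8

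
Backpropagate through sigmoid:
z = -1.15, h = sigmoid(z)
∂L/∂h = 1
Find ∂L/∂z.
∂L/∂z = 0.1827

σ(-1.15) = 0.2405
σ'(-1.15) = σ(-1.15)(1 - σ(-1.15)) = 0.2405 × 0.7595 = 0.1827
∂L/∂z = ∂L/∂h · σ'(z) = 1 × 0.1827 = 0.1827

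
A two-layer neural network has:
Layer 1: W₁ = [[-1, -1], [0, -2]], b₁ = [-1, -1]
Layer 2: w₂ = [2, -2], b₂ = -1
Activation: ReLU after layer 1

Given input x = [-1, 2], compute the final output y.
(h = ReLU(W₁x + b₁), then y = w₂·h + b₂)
y = -1

Layer 1 pre-activation: z₁ = [-2, -5]
After ReLU: h = [0, 0]
Layer 2 output: y = 2×0 + -2×0 + -1 = -1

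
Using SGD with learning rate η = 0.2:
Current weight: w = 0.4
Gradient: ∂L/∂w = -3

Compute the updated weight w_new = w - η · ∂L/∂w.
w_new = 1

w_new = w - η·∂L/∂w = 0.4 - 0.2×(-3) = 0.4 - (-0.6) = 1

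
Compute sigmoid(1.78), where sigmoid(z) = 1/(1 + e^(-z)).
0.8557

sigmoid(1.78) = 1/(1 + e^(-1.78)) = 1/(1 + 0.1686) = 0.8557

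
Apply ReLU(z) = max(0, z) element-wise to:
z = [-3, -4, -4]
h = [0, 0, 0]

ReLU applied element-wise: max(0,-3)=0, max(0,-4)=0, max(0,-4)=0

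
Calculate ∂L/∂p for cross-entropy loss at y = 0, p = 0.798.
∂L/∂p = 4.95

∂L/∂p = -y/p + (1-y)/(1-p) = 0 + 1/0.202 = 4.95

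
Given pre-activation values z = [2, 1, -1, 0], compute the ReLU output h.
h = [2, 1, 0, 0]

ReLU applied element-wise: max(0,2)=2, max(0,1)=1, max(0,-1)=0, max(0,0)=0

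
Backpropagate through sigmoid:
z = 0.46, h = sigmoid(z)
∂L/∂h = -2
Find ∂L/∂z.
∂L/∂z = -0.4745

σ(0.46) = 0.613
σ'(0.46) = σ(0.46)(1 - σ(0.46)) = 0.613 × 0.387 = 0.2372
∂L/∂z = ∂L/∂h · σ'(z) = -2 × 0.2372 = -0.4745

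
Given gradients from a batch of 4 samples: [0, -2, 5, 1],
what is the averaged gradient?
Average gradient = 1

Average = (1/4)(0 + -2 + 5 + 1) = 4/4 = 1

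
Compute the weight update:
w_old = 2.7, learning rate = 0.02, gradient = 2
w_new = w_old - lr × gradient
w_new = 2.66

w_new = w - η·∂L/∂w = 2.7 - 0.02×(2) = 2.7 - (0.04) = 2.66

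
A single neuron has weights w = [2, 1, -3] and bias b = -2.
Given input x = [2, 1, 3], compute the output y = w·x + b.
y = -6

y = (2)(2) + (1)(1) + (-3)(3) + -2 = -6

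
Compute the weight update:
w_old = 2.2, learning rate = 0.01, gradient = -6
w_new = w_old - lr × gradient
w_new = 2.26

w_new = w - η·∂L/∂w = 2.2 - 0.01×(-6) = 2.2 - (-0.06) = 2.26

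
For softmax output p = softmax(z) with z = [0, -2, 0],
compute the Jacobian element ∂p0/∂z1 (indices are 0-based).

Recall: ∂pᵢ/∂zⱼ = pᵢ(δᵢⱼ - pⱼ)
∂p0/∂z1 = -0.02968

p = softmax(z) = [0.4683, 0.06338, 0.4683]
p0 = 0.4683, p1 = 0.06338

∂p0/∂z1 = -p0 × p1 = -0.4683 × 0.06338 = -0.02968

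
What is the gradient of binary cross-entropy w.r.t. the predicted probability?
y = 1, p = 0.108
∂L/∂p = -9.259

∂L/∂p = -y/p + (1-y)/(1-p) = -1/0.108 + 0 = -9.259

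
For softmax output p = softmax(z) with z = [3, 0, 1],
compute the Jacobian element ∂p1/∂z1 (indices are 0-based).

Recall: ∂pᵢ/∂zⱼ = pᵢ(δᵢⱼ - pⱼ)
∂p1/∂z1 = 0.04025

p = softmax(z) = [0.8438, 0.04201, 0.1142]
p1 = 0.04201

∂p1/∂z1 = p1(1 - p1) = 0.04201 × (1 - 0.04201) = 0.04025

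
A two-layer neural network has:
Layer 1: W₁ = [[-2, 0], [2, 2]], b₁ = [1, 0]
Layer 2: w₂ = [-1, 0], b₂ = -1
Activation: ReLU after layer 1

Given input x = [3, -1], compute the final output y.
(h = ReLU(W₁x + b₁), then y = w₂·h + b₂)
y = -1

Layer 1 pre-activation: z₁ = [-5, 4]
After ReLU: h = [0, 4]
Layer 2 output: y = -1×0 + 0×4 + -1 = -1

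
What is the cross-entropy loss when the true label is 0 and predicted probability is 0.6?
L = 0.9163

L = -0·log(0.6) - 1·log(0.4) = -log(0.4) = 0.9163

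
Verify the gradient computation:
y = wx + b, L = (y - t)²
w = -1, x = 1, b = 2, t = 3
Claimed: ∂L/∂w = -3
Incorrect

y = (-1)(1) + 2 = 1
∂L/∂y = 2(y - t) = 2(1 - 3) = -4
∂y/∂w = x = 1
∂L/∂w = -4 × 1 = -4

Claimed value: -3
Incorrect: The correct gradient is -4.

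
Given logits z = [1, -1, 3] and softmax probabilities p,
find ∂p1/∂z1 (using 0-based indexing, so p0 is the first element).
∂p1/∂z1 = 0.01562

p = softmax(z) = [0.1173, 0.01588, 0.8668]
p1 = 0.01588

∂p1/∂z1 = p1(1 - p1) = 0.01588 × (1 - 0.01588) = 0.01562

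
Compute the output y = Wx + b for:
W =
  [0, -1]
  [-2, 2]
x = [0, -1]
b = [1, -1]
y = [2, -3]

Wx = [0×0 + -1×-1, -2×0 + 2×-1]
   = [1, -2]
y = Wx + b = [1 + 1, -2 + -1] = [2, -3]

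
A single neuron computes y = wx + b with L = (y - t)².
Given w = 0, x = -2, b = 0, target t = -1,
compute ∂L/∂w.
∂L/∂w = -4

y = wx + b = (0)(-2) + 0 = 0
∂L/∂y = 2(y - t) = 2(0 - -1) = 2
∂y/∂w = x = -2
∂L/∂w = ∂L/∂y · ∂y/∂w = 2 × -2 = -4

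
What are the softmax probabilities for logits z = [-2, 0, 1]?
p = [0.0351, 0.2595, 0.7054]

exp(z) = [0.1353, 1, 2.718]
Sum = 3.854
p = [0.0351, 0.2595, 0.7054]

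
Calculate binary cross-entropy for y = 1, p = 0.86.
L = 0.1508

L = -1·log(0.86) - 0·log(0.14) = -log(0.86) = 0.1508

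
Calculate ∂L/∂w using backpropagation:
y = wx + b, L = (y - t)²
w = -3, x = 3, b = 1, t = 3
∂L/∂w = -66

y = wx + b = (-3)(3) + 1 = -8
∂L/∂y = 2(y - t) = 2(-8 - 3) = -22
∂y/∂w = x = 3
∂L/∂w = ∂L/∂y · ∂y/∂w = -22 × 3 = -66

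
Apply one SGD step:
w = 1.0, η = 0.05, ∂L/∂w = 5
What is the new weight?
w_new = 0.75

w_new = w - η·∂L/∂w = 1.0 - 0.05×(5) = 1.0 - (0.25) = 0.75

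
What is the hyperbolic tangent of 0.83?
0.6805

tanh(0.83) = (e^(0.83) - e^(-0.83))/(e^(0.83) + e^(-0.83)) = 0.6805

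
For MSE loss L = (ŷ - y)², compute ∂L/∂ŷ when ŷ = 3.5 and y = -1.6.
∂L/∂ŷ = 10.2

∂L/∂ŷ = 2(ŷ - y) = 2(3.5 - -1.6) = 2(5.1) = 10.2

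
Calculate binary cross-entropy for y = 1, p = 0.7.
L = 0.3567

L = -1·log(0.7) - 0·log(0.3) = -log(0.7) = 0.3567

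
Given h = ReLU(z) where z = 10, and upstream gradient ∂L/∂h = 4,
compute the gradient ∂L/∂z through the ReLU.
∂L/∂z = 4

h = ReLU(10) = 10
Since z > 0: ∂h/∂z = 1
∂L/∂z = ∂L/∂h · ∂h/∂z = 4 × 1 = 4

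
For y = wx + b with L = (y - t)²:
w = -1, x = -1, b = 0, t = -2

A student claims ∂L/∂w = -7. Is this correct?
Incorrect

y = (-1)(-1) + 0 = 1
∂L/∂y = 2(y - t) = 2(1 - -2) = 6
∂y/∂w = x = -1
∂L/∂w = 6 × -1 = -6

Claimed value: -7
Incorrect: The correct gradient is -6.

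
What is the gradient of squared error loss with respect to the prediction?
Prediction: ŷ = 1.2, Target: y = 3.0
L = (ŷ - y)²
∂L/∂ŷ = -3.6

∂L/∂ŷ = 2(ŷ - y) = 2(1.2 - 3.0) = 2(-1.8) = -3.6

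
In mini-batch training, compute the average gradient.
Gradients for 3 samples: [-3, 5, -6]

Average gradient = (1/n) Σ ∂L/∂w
Average gradient = -1.333

Average = (1/3)(-3 + 5 + -6) = -4/3 = -1.333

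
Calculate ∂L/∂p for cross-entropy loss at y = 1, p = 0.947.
∂L/∂p = -1.056

∂L/∂p = -y/p + (1-y)/(1-p) = -1/0.947 + 0 = -1.056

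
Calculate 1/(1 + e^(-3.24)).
0.9623

sigmoid(3.24) = 1/(1 + e^(-3.24)) = 1/(1 + 0.03916) = 0.9623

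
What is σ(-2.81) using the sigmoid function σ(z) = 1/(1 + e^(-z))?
0.05679

sigmoid(-2.81) = 1/(1 + e^(2.81)) = 1/(1 + 16.61) = 0.05679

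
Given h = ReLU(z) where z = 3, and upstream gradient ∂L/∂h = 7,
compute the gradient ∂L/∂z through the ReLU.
∂L/∂z = 7

h = ReLU(3) = 3
Since z > 0: ∂h/∂z = 1
∂L/∂z = ∂L/∂h · ∂h/∂z = 7 × 1 = 7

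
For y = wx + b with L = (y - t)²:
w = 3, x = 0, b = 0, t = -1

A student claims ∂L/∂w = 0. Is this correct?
Correct

y = (3)(0) + 0 = 0
∂L/∂y = 2(y - t) = 2(0 - -1) = 2
∂y/∂w = x = 0
∂L/∂w = 2 × 0 = 0

Claimed value: 0
Correct: The correct gradient is 0.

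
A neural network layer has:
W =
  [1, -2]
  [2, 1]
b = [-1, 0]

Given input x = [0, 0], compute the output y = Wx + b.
y = [-1, 0]

Wx = [1×0 + -2×0, 2×0 + 1×0]
   = [0, 0]
y = Wx + b = [0 + -1, 0 + 0] = [-1, 0]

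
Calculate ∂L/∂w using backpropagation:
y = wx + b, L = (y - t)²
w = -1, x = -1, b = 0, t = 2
∂L/∂w = 2

y = wx + b = (-1)(-1) + 0 = 1
∂L/∂y = 2(y - t) = 2(1 - 2) = -2
∂y/∂w = x = -1
∂L/∂w = ∂L/∂y · ∂y/∂w = -2 × -1 = 2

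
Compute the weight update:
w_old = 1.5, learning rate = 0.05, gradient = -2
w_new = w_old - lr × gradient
w_new = 1.6

w_new = w - η·∂L/∂w = 1.5 - 0.05×(-2) = 1.5 - (-0.1) = 1.6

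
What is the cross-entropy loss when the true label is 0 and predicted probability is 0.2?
L = 0.2231

L = -0·log(0.2) - 1·log(0.8) = -log(0.8) = 0.2231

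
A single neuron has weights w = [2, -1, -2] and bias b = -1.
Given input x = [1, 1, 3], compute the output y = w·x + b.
y = -6

y = (2)(1) + (-1)(1) + (-2)(3) + -1 = -6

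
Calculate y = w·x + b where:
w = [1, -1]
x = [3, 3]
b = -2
y = -2

y = (1)(3) + (-1)(3) + -2 = -2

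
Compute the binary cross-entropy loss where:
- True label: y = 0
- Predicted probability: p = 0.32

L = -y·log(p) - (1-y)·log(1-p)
L = 0.3857

L = -0·log(0.32) - 1·log(0.68) = -log(0.68) = 0.3857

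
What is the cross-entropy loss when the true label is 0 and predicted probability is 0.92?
L = 2.526

L = -0·log(0.92) - 1·log(0.08) = -log(0.08) = 2.526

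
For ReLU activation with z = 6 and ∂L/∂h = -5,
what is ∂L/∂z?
∂L/∂z = -5

h = ReLU(6) = 6
Since z > 0: ∂h/∂z = 1
∂L/∂z = ∂L/∂h · ∂h/∂z = -5 × 1 = -5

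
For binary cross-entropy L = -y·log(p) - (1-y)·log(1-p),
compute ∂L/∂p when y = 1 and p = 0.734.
∂L/∂p = -1.362

∂L/∂p = -y/p + (1-y)/(1-p) = -1/0.734 + 0 = -1.362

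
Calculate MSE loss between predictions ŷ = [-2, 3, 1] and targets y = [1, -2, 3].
MSE = 12.67

MSE = (1/3)((-2-1)² + (3--2)² + (1-3)²) = (1/3)(9 + 25 + 4) = 12.67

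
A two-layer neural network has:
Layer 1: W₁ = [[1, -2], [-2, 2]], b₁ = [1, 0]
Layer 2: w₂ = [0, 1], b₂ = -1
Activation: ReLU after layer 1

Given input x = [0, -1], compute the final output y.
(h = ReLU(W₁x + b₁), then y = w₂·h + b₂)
y = -1

Layer 1 pre-activation: z₁ = [3, -2]
After ReLU: h = [3, 0]
Layer 2 output: y = 0×3 + 1×0 + -1 = -1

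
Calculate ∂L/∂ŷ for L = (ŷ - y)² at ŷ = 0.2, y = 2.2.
∂L/∂ŷ = -4.0

∂L/∂ŷ = 2(ŷ - y) = 2(0.2 - 2.2) = 2(-2.0) = -4.0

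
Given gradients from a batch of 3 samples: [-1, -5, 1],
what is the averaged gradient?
Average gradient = -1.667

Average = (1/3)(-1 + -5 + 1) = -5/3 = -1.667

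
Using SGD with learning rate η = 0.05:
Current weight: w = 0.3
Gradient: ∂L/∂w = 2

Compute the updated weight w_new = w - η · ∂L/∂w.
w_new = 0.2

w_new = w - η·∂L/∂w = 0.3 - 0.05×(2) = 0.3 - (0.1) = 0.2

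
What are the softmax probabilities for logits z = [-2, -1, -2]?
p = [0.2119, 0.5761, 0.2119]

exp(z) = [0.1353, 0.3679, 0.1353]
Sum = 0.6386
p = [0.2119, 0.5761, 0.2119]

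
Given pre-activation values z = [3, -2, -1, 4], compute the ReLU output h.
h = [3, 0, 0, 4]

ReLU applied element-wise: max(0,3)=3, max(0,-2)=0, max(0,-1)=0, max(0,4)=4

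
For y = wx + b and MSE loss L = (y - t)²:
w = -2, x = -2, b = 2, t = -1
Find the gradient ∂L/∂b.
∂L/∂b = 14

y = wx + b = (-2)(-2) + 2 = 6
∂L/∂y = 2(y - t) = 2(6 - -1) = 14
∂y/∂b = 1
∂L/∂b = ∂L/∂y · ∂y/∂b = 14 × 1 = 14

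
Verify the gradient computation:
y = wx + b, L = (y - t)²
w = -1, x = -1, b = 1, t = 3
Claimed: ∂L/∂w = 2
Correct

y = (-1)(-1) + 1 = 2
∂L/∂y = 2(y - t) = 2(2 - 3) = -2
∂y/∂w = x = -1
∂L/∂w = -2 × -1 = 2

Claimed value: 2
Correct: The correct gradient is 2.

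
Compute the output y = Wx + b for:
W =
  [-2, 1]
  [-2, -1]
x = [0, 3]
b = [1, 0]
y = [4, -3]

Wx = [-2×0 + 1×3, -2×0 + -1×3]
   = [3, -3]
y = Wx + b = [3 + 1, -3 + 0] = [4, -3]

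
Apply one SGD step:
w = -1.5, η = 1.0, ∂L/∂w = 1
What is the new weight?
w_new = -2.5

w_new = w - η·∂L/∂w = -1.5 - 1.0×(1) = -1.5 - (1) = -2.5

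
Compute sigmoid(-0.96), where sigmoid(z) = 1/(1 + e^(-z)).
0.2769

sigmoid(-0.96) = 1/(1 + e^(0.96)) = 1/(1 + 2.612) = 0.2769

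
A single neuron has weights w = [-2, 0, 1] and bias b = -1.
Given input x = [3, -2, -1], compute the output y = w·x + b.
y = -8

y = (-2)(3) + (0)(-2) + (1)(-1) + -1 = -8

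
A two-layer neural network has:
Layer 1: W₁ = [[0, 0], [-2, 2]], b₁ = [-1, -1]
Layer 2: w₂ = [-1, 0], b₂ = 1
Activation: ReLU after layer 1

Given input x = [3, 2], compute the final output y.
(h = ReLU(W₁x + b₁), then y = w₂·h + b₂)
y = 1

Layer 1 pre-activation: z₁ = [-1, -3]
After ReLU: h = [0, 0]
Layer 2 output: y = -1×0 + 0×0 + 1 = 1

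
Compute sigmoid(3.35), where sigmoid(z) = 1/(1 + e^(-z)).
0.9661

sigmoid(3.35) = 1/(1 + e^(-3.35)) = 1/(1 + 0.03508) = 0.9661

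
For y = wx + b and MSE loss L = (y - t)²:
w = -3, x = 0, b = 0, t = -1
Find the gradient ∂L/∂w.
∂L/∂w = 0

y = wx + b = (-3)(0) + 0 = 0
∂L/∂y = 2(y - t) = 2(0 - -1) = 2
∂y/∂w = x = 0
∂L/∂w = ∂L/∂y · ∂y/∂w = 2 × 0 = 0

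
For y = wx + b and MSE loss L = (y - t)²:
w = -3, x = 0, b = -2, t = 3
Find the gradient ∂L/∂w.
∂L/∂w = 0

y = wx + b = (-3)(0) + -2 = -2
∂L/∂y = 2(y - t) = 2(-2 - 3) = -10
∂y/∂w = x = 0
∂L/∂w = ∂L/∂y · ∂y/∂w = -10 × 0 = 0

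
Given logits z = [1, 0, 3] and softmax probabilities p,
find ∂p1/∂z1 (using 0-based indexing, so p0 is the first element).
∂p1/∂z1 = 0.04025

p = softmax(z) = [0.1142, 0.04201, 0.8438]
p1 = 0.04201

∂p1/∂z1 = p1(1 - p1) = 0.04201 × (1 - 0.04201) = 0.04025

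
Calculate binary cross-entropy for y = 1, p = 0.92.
L = 0.08338

L = -1·log(0.92) - 0·log(0.08) = -log(0.92) = 0.08338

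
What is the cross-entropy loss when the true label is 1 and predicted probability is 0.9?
L = 0.1054

L = -1·log(0.9) - 0·log(0.1) = -log(0.9) = 0.1054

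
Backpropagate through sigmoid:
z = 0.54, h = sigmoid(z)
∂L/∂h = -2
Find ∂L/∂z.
∂L/∂z = -0.4653

σ(0.54) = 0.6318
σ'(0.54) = σ(0.54)(1 - σ(0.54)) = 0.6318 × 0.3682 = 0.2326
∂L/∂z = ∂L/∂h · σ'(z) = -2 × 0.2326 = -0.4653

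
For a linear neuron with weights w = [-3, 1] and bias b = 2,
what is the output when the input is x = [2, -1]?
y = -5

y = (-3)(2) + (1)(-1) + 2 = -5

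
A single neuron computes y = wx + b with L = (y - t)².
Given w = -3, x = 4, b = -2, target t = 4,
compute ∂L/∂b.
∂L/∂b = -36

y = wx + b = (-3)(4) + -2 = -14
∂L/∂y = 2(y - t) = 2(-14 - 4) = -36
∂y/∂b = 1
∂L/∂b = ∂L/∂y · ∂y/∂b = -36 × 1 = -36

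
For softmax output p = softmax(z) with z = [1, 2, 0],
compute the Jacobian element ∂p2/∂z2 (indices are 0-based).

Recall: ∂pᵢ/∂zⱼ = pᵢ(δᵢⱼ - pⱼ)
∂p2/∂z2 = 0.08193

p = softmax(z) = [0.2447, 0.6652, 0.09003]
p2 = 0.09003

∂p2/∂z2 = p2(1 - p2) = 0.09003 × (1 - 0.09003) = 0.08193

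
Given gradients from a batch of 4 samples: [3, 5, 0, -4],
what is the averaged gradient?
Average gradient = 1

Average = (1/4)(3 + 5 + 0 + -4) = 4/4 = 1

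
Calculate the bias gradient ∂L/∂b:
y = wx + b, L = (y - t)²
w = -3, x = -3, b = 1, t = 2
∂L/∂b = 16

y = wx + b = (-3)(-3) + 1 = 10
∂L/∂y = 2(y - t) = 2(10 - 2) = 16
∂y/∂b = 1
∂L/∂b = ∂L/∂y · ∂y/∂b = 16 × 1 = 16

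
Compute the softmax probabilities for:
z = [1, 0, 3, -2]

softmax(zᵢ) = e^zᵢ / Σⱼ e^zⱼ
p = [0.1135, 0.0418, 0.839, 0.0057]

exp(z) = [2.718, 1, 20.09, 0.1353]
Sum = 23.94
p = [0.1135, 0.0418, 0.839, 0.0057]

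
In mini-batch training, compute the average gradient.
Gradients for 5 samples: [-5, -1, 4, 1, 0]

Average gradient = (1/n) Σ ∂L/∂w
Average gradient = -0.2

Average = (1/5)(-5 + -1 + 4 + 1 + 0) = -1/5 = -0.2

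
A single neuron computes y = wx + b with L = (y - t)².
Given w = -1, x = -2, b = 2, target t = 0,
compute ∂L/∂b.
∂L/∂b = 8

y = wx + b = (-1)(-2) + 2 = 4
∂L/∂y = 2(y - t) = 2(4 - 0) = 8
∂y/∂b = 1
∂L/∂b = ∂L/∂y · ∂y/∂b = 8 × 1 = 8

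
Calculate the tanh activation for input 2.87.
0.9936

tanh(2.87) = (e^(2.87) - e^(-2.87))/(e^(2.87) + e^(-2.87)) = 0.9936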